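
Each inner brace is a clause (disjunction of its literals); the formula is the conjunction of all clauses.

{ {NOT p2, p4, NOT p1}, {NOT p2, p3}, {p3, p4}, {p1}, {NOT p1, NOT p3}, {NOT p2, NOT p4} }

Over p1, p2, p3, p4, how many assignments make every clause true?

1

There are 2^4 = 16 truth assignments over (p1, p2, p3, p4).
Split on p3. With p3 = true, the clauses containing p3 are satisfied and NOT p3 drops from the rest; 0 of the 2^3 = 8 assignments to the other variables satisfy what remains.
With p3 = false, by the same count on the reduced clause set, 1 assignment works.
(One model: p1=T, p2=F, p3=F, p4=T.)
Total: 0 + 1 = 1.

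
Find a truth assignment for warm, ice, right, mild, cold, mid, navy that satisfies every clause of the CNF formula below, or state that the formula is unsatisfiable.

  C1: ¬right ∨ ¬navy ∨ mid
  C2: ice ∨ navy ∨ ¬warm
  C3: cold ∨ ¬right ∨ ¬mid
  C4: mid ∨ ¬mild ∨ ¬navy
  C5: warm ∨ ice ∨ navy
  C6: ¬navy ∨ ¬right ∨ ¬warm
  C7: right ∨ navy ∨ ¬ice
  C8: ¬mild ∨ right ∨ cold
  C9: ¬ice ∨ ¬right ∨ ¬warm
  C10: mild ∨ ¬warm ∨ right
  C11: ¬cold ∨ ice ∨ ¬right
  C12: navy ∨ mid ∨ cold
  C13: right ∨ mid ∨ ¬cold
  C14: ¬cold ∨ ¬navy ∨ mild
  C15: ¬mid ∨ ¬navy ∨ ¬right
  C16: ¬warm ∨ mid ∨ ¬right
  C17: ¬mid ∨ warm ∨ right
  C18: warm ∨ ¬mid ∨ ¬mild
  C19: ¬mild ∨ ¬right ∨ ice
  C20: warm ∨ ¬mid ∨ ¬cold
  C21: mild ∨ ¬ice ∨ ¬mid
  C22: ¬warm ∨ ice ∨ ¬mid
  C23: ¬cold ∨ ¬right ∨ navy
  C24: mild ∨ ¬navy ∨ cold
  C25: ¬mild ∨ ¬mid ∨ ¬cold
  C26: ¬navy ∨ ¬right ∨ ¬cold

UNSATISFIABLE

Branch on right: set right = False.
Branch on navy: set navy = True.
Branch on mid: set mid = True.
From the singleton clause (warm), warm = True.
From the singleton clause (mild), mild = True.
From the singleton clause (cold), cold = True.
Now (¬cold) is unsatisfied and unit — conflict.
That branch fails; take mid = False instead.
From the singleton clause (¬mild), mild = False.
From the singleton clause (¬warm), warm = False.
From the singleton clause (¬cold), cold = False.
Now (cold) is unsatisfied and unit — conflict.
Neither mid = True nor mid = False works.
That branch fails; take navy = False instead.
From the singleton clause (¬ice), ice = False.
From the singleton clause (¬warm), warm = False.
Now (warm) is unsatisfied and unit — conflict.
Neither navy = True nor navy = False works.
That branch fails; take right = True instead.
Branch on navy: set navy = False.
From the singleton clause (¬cold), cold = False.
From the singleton clause (¬mid), mid = False.
Now (mid) is unsatisfied and unit — conflict.
That branch fails; take navy = True instead.
From the singleton clause (mid), mid = True.
Now (¬mid) is unsatisfied and unit — conflict.
Neither navy = True nor navy = False works.
Neither right = True nor right = False works.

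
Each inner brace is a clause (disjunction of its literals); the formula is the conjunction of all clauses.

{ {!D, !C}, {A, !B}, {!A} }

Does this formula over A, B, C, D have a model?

Yes, satisfiable

The clause (!A) is unit, so A = false.
The clause (!B) is unit, so B = false.
Suppose D = true.
The clause (!C) is unit, so C = false.
Every clause now holds.
A satisfying assignment: A: false,  B: false,  C: false,  D: true.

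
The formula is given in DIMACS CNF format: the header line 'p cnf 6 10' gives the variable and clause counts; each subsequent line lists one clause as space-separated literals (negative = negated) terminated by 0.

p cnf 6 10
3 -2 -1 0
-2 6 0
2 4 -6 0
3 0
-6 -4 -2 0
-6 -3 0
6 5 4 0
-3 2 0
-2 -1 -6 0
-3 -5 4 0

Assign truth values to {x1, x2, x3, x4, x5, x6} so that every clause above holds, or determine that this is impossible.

Unit clause (x3) forces x3 = True.
Unit clause (¬x6) forces x6 = False.
Unit clause (¬x2) forces x2 = False.
Now (x2) is unsatisfied and unit — conflict.

UNSATISFIABLE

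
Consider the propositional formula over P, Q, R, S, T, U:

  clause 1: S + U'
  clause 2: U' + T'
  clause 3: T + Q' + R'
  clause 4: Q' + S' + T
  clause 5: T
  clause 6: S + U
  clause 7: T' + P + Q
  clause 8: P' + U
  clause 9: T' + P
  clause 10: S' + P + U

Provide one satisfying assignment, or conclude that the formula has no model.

Unit clause (T) forces T = 1.
Unit clause (U') forces U = 0.
Unit clause (S) forces S = 1.
Unit clause (P') forces P = 0.
But (P) is also a unit clause — contradiction.

UNSATISFIABLE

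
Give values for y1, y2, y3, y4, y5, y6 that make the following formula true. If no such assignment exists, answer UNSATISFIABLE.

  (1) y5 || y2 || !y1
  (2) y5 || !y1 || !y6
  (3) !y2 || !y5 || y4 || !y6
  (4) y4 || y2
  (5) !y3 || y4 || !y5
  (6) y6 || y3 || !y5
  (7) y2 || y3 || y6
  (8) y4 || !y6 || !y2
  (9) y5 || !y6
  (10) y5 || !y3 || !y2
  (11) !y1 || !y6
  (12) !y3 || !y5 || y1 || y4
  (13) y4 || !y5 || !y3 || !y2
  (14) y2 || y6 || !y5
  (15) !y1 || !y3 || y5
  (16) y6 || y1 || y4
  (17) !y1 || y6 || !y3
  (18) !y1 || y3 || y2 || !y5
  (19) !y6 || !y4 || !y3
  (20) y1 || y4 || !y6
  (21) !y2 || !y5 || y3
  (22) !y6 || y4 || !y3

y1=true, y2=true, y3=false, y4=false, y5=false, y6=false

Try y4 = false.
(y2) alone gives y2 = true.
(!y6) alone gives y6 = false.
(y1) alone gives y1 = true.
(!y3) alone gives y3 = false.
(!y5) alone gives y5 = false.
Every clause now holds.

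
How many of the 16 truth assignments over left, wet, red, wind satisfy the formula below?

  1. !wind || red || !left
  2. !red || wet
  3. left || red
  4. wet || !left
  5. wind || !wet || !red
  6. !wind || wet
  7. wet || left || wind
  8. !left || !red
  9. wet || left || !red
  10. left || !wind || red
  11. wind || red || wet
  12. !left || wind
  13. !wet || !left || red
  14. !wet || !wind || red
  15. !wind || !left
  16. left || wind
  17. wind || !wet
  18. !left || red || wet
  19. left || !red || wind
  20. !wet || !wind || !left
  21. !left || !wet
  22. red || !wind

There are 2^4 = 16 truth assignments over (left, wet, red, wind).
Split on red. With red = true, the clauses containing red are satisfied and !red drops from the rest; 1 of the 2^3 = 8 assignments to the other variables satisfy what remains.
With red = false, by the same count on the reduced clause set, 0 assignments work.
(One model: left=F, wet=T, red=T, wind=T.)
Total: 1 + 0 = 1.

1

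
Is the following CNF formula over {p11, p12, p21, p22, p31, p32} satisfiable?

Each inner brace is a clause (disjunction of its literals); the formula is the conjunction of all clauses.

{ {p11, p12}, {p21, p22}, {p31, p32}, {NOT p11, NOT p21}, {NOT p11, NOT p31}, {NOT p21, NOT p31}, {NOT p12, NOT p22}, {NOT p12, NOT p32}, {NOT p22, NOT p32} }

Case p11 = true:
Unit clause (NOT p21) forces p21 = false.
Unit clause (p22) forces p22 = true.
Unit clause (NOT p31) forces p31 = false.
Unit clause (p32) forces p32 = true.
That conflicts with the unit clause (NOT p32).
So p11 must be the other value — set p11 = false.
Unit clause (p12) forces p12 = true.
Unit clause (NOT p22) forces p22 = false.
Unit clause (p21) forces p21 = true.
Unit clause (NOT p31) forces p31 = false.
Unit clause (p32) forces p32 = true.
That conflicts with the unit clause (NOT p32).
Neither p11 = true nor p11 = false works.
No assignment satisfies every clause.

No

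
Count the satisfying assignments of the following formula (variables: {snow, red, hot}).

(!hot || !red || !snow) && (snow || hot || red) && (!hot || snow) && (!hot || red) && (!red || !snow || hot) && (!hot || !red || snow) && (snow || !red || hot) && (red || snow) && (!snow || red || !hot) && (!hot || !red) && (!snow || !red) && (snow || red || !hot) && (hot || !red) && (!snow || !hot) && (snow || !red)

1

There are 2^3 = 8 truth assignments over (snow, red, hot).
Check each against the 15 clauses (columns in the order snow, red, hot):
  F F F  ✗ fails (snow || hot || red)
  F F T  ✗ fails (!hot || snow)
  F T F  ✗ fails (snow || !red || hot)
  F T T  ✗ fails (!hot || snow)
  T F F  ✓ satisfies all
  T F T  ✗ fails (!hot || red)
  T T F  ✗ fails (!red || !snow || hot)
  T T T  ✗ fails (!hot || !red || !snow)
1 of the 8 rows is a model.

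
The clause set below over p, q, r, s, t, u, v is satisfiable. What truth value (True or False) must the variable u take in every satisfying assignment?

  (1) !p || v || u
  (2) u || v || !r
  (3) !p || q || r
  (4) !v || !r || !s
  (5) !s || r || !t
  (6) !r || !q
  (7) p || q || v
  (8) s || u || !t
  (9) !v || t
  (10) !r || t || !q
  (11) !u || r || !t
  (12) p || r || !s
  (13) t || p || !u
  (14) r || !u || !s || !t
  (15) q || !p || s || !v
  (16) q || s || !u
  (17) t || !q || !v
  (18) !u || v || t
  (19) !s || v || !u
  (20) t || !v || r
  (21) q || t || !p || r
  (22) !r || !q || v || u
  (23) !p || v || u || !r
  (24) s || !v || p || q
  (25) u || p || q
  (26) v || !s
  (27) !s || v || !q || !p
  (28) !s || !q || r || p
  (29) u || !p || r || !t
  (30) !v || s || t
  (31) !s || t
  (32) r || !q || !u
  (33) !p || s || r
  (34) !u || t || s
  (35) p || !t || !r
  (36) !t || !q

Suppose u = true.
Branch on r: set r = false.
Unit clause (!t) forces t = false.
Unit clause (!v) forces v = false.
Now (v) is unsatisfied and unit — conflict.
That branch fails; take r = true instead.
Unit clause (!q) forces q = false.
Unit clause (s) forces s = true.
Unit clause (!v) forces v = false.
Now (v) is unsatisfied and unit — conflict.
Both values of r lead to a conflict.
So every satisfying assignment has u = False.

False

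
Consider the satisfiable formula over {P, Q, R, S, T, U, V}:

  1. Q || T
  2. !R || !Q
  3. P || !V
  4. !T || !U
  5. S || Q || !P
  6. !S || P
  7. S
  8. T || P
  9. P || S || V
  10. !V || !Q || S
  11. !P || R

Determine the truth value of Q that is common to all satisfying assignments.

Suppose Q = true.
(!R) alone gives R = false.
(S) alone gives S = true.
(P) alone gives P = true.
Now (!P) is unsatisfied and unit — conflict.
So every satisfying assignment has Q = False.

False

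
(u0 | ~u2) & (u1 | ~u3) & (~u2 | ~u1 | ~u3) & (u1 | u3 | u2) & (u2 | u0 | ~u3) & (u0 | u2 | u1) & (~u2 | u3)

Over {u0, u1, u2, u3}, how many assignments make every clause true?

There are 2^4 = 16 truth assignments over (u0, u1, u2, u3).
Check each against the 7 clauses (columns in the order u0, u1, u2, u3):
  F F F F  ✗ fails (u1 | u3 | u2)
  F F F T  ✗ fails (u1 | ~u3)
  F F T F  ✗ fails (u0 | ~u2)
  F F T T  ✗ fails (u0 | ~u2)
  F T F F  ✓ satisfies all
  F T F T  ✗ fails (u2 | u0 | ~u3)
  F T T F  ✗ fails (u0 | ~u2)
  F T T T  ✗ fails (u0 | ~u2)
  T F F F  ✗ fails (u1 | u3 | u2)
  T F F T  ✗ fails (u1 | ~u3)
  T F T F  ✗ fails (~u2 | u3)
  T F T T  ✗ fails (u1 | ~u3)
  T T F F  ✓ satisfies all
  T T F T  ✓ satisfies all
  T T T F  ✗ fails (~u2 | u3)
  T T T T  ✗ fails (~u2 | ~u1 | ~u3)
3 of the 16 rows are models.

3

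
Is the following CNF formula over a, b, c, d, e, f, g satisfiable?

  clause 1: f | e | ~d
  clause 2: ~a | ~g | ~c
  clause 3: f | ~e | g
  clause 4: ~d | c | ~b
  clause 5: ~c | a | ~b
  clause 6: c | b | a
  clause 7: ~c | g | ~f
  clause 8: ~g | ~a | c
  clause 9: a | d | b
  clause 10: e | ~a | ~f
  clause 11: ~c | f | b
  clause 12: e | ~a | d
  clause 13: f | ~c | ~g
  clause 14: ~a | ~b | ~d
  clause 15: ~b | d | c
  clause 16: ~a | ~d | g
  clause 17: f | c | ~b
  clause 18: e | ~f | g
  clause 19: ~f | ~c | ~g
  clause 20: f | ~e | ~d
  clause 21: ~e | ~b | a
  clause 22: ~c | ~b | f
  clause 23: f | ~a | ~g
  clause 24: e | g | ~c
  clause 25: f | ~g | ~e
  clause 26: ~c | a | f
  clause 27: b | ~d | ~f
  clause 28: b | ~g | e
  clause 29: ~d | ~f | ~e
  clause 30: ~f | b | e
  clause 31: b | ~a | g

No

Suppose f = 1.
Suppose c = 0.
Suppose d = 0.
Unit clause (~b) forces b = 0.
Unit clause (a) forces a = 1.
Unit clause (~g) forces g = 0.
But (g) is also a unit clause — contradiction.
Undo d and try d = 1.
Unit clause (~b) forces b = 0.
But (b) is also a unit clause — contradiction.
Both values of d lead to a conflict.
Undo c and try c = 1.
Unit clause (g) forces g = 1.
But (~g) is also a unit clause — contradiction.
Both values of c lead to a conflict.
Undo f and try f = 0.
Suppose e = 1.
Unit clause (g) forces g = 1.
But (~g) is also a unit clause — contradiction.
Undo e and try e = 0.
Unit clause (~d) forces d = 0.
Unit clause (~a) forces a = 0.
Unit clause (b) forces b = 1.
Unit clause (~c) forces c = 0.
But (c) is also a unit clause — contradiction.
Both values of e lead to a conflict.
Both values of f lead to a conflict.
No assignment satisfies every clause.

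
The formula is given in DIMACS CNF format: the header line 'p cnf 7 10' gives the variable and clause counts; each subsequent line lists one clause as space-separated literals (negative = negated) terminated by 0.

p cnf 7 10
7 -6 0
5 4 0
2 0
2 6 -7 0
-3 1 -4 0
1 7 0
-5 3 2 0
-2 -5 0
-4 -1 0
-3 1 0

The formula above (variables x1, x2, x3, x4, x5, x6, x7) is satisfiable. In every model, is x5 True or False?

False

Suppose x5 = True.
(x2) alone gives x2 = True.
Now (¬x2) is unsatisfied and unit — conflict.
So every satisfying assignment has x5 = False.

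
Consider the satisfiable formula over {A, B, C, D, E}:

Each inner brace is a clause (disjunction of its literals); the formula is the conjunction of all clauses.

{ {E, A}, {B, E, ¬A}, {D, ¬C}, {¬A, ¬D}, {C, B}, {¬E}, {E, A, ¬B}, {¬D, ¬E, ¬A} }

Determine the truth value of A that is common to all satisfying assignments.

Suppose A = False.
(E) alone gives E = True.
But (¬E) is also a unit clause — contradiction.
So every satisfying assignment has A = True.

True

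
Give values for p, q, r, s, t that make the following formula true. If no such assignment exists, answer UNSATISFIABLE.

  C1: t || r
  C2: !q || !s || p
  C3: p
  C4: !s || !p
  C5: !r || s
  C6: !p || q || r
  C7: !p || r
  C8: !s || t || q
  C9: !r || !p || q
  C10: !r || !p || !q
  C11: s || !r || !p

Unit clause (p) forces p = true.
Unit clause (!s) forces s = false.
Unit clause (!r) forces r = false.
That conflicts with the unit clause (r).

UNSATISFIABLE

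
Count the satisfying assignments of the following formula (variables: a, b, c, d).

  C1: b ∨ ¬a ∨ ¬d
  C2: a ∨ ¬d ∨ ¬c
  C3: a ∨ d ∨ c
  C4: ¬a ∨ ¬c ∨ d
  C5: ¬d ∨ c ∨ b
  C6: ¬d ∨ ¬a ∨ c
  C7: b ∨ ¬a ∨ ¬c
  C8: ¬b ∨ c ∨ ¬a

5

There are 2^4 = 16 truth assignments over (a, b, c, d).
Check each against the 8 clauses (columns in the order a, b, c, d):
  F F F F  ✗ fails (a ∨ d ∨ c)
  F F F T  ✗ fails (¬d ∨ c ∨ b)
  F F T F  ✓ satisfies all
  F F T T  ✗ fails (a ∨ ¬d ∨ ¬c)
  F T F F  ✗ fails (a ∨ d ∨ c)
  F T F T  ✓ satisfies all
  F T T F  ✓ satisfies all
  F T T T  ✗ fails (a ∨ ¬d ∨ ¬c)
  T F F F  ✓ satisfies all
  T F F T  ✗ fails (b ∨ ¬a ∨ ¬d)
  T F T F  ✗ fails (¬a ∨ ¬c ∨ d)
  T F T T  ✗ fails (b ∨ ¬a ∨ ¬d)
  T T F F  ✗ fails (¬b ∨ c ∨ ¬a)
  T T F T  ✗ fails (¬d ∨ ¬a ∨ c)
  T T T F  ✗ fails (¬a ∨ ¬c ∨ d)
  T T T T  ✓ satisfies all
5 of the 16 rows are models.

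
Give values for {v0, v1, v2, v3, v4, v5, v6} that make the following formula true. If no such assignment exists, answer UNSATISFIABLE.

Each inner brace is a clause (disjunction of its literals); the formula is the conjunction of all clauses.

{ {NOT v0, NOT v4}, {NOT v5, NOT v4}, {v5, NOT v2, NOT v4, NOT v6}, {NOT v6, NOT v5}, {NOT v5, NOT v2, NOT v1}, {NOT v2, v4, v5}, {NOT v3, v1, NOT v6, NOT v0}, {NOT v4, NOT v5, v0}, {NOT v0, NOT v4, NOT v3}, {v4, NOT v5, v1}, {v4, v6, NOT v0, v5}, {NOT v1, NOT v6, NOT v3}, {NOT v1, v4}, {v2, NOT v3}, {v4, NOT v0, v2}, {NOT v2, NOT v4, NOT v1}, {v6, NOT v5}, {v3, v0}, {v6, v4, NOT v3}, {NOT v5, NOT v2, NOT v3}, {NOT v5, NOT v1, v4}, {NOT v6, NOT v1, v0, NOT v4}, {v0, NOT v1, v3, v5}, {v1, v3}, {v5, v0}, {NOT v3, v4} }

Branch on v0: set v0 = false.
(v3) alone gives v3 = true.
(v2) alone gives v2 = true.
(NOT v5) alone gives v5 = false.
But (v5) is also a unit clause — contradiction.
Backtrack on v0: now try v0 = true.
(NOT v4) alone gives v4 = false.
(NOT v1) alone gives v1 = false.
(NOT v5) alone gives v5 = false.
(NOT v2) alone gives v2 = false.
But (v2) is also a unit clause — contradiction.
Neither v0 = true nor v0 = false works.

UNSATISFIABLE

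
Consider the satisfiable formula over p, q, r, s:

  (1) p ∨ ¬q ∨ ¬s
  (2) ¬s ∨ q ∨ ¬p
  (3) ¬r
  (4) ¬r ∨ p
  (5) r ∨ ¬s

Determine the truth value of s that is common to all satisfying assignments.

Suppose s = True.
(¬r) alone gives r = False.
Now (r) is unsatisfied and unit — conflict.
So every satisfying assignment has s = False.

False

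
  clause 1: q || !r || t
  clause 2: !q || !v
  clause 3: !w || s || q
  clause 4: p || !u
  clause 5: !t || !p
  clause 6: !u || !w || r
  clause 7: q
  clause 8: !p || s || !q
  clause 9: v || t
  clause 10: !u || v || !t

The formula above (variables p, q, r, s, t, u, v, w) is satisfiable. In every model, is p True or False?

Suppose p = true.
(!t) alone gives t = false.
(q) alone gives q = true.
(!v) alone gives v = false.
But (v) is also a unit clause — contradiction.
So every satisfying assignment has p = False.

False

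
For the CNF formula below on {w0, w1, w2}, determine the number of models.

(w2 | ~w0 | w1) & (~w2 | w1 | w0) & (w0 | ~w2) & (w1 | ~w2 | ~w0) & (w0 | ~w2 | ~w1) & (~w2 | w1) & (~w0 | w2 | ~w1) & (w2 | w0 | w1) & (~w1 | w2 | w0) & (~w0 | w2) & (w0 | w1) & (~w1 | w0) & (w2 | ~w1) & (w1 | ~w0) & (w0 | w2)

1

There are 2^3 = 8 truth assignments over (w0, w1, w2).
Check each against the 15 clauses (columns in the order w0, w1, w2):
  F F F  ✗ fails (w2 | w0 | w1)
  F F T  ✗ fails (~w2 | w1 | w0)
  F T F  ✗ fails (~w1 | w2 | w0)
  F T T  ✗ fails (w0 | ~w2)
  T F F  ✗ fails (w2 | ~w0 | w1)
  T F T  ✗ fails (w1 | ~w2 | ~w0)
  T T F  ✗ fails (~w0 | w2 | ~w1)
  T T T  ✓ satisfies all
1 of the 8 rows is a model.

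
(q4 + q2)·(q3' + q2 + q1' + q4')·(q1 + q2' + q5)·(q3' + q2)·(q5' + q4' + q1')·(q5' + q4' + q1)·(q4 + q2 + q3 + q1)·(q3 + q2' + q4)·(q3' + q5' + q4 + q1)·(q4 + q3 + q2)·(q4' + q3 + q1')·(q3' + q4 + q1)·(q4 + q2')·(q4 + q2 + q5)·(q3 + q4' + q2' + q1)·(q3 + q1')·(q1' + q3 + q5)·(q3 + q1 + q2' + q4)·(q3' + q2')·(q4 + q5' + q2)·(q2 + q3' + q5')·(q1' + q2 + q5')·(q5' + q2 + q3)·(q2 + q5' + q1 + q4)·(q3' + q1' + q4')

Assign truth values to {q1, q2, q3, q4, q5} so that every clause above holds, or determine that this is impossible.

Case q4 = 1:
Case q3 = 0:
Unit clause (q1') forces q1 = 0.
Unit clause (q5') forces q5 = 0.
Unit clause (q2') forces q2 = 0.
This assignment satisfies each clause.

q1=0,  q2=0,  q3=0,  q4=1,  q5=0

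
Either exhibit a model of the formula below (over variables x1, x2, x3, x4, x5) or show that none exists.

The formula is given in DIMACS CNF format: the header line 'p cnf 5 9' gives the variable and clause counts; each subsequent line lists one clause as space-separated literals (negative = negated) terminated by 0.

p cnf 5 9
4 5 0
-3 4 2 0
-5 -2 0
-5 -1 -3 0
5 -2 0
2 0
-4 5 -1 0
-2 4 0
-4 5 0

UNSATISFIABLE

From the singleton clause (x2), x2 = True.
From the singleton clause (¬x5), x5 = False.
That conflicts with the unit clause (x5).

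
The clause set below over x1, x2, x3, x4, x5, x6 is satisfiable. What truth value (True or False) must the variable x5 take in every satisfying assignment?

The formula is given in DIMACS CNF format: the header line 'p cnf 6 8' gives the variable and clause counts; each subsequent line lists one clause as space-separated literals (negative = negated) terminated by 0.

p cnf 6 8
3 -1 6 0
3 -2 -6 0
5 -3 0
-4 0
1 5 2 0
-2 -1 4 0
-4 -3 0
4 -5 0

False

Suppose x5 = True.
From the singleton clause (¬x4), x4 = False.
That conflicts with the unit clause (x4).
So every satisfying assignment has x5 = False.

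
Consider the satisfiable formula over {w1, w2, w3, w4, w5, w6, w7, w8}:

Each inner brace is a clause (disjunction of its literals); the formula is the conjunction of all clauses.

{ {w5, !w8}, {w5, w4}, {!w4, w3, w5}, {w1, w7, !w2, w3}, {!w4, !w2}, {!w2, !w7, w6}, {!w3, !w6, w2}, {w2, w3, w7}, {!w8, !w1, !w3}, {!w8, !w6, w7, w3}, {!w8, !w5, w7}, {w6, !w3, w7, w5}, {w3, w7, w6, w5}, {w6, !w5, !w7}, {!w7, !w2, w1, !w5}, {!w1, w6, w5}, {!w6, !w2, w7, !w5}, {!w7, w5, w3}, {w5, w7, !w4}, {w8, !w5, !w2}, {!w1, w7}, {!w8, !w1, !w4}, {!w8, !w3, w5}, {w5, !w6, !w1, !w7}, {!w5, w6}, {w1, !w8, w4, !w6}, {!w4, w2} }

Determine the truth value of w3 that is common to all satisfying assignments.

Suppose w3 = true.
Try w5 = true.
Unit clause (w6) forces w6 = true.
Unit clause (w2) forces w2 = true.
Unit clause (!w4) forces w4 = false.
Unit clause (w7) forces w7 = true.
Unit clause (w1) forces w1 = true.
Unit clause (!w8) forces w8 = false.
But (w8) is also a unit clause — contradiction.
Undo w5 and try w5 = false.
Unit clause (!w8) forces w8 = false.
Unit clause (w4) forces w4 = true.
Unit clause (!w2) forces w2 = false.
But (w2) is also a unit clause — contradiction.
Either choice for w5 ends in contradiction.
So every satisfying assignment has w3 = False.

False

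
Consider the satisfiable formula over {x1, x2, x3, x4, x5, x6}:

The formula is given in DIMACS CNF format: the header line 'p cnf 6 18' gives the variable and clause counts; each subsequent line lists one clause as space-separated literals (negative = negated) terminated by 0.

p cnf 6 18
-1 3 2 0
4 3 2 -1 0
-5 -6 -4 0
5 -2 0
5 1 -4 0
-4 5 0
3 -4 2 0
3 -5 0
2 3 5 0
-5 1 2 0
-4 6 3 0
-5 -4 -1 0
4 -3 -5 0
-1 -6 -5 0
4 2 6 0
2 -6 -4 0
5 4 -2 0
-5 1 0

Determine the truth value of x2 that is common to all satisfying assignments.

Suppose x2 = True.
The clause (x5) is unit, so x5 = True.
The clause (x3) is unit, so x3 = True.
The clause (x4) is unit, so x4 = True.
The clause (¬x6) is unit, so x6 = False.
The clause (¬x1) is unit, so x1 = False.
Now (x1) is unsatisfied and unit — conflict.
So every satisfying assignment has x2 = False.

False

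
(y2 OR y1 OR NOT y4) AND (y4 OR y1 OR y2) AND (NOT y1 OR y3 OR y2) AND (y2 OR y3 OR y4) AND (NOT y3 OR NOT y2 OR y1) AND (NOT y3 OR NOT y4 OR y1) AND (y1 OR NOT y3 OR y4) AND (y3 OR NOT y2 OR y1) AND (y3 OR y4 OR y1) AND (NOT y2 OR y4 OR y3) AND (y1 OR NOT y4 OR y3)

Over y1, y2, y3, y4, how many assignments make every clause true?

5

There are 2^4 = 16 truth assignments over (y1, y2, y3, y4).
Check each against the 11 clauses (columns in the order y1, y2, y3, y4):
  F F F F  ✗ fails (y4 OR y1 OR y2)
  F F F T  ✗ fails (y2 OR y1 OR NOT y4)
  F F T F  ✗ fails (y4 OR y1 OR y2)
  F F T T  ✗ fails (y2 OR y1 OR NOT y4)
  F T F F  ✗ fails (y3 OR NOT y2 OR y1)
  F T F T  ✗ fails (y3 OR NOT y2 OR y1)
  F T T F  ✗ fails (NOT y3 OR NOT y2 OR y1)
  F T T T  ✗ fails (NOT y3 OR NOT y2 OR y1)
  T F F F  ✗ fails (NOT y1 OR y3 OR y2)
  T F F T  ✗ fails (NOT y1 OR y3 OR y2)
  T F T F  ✓ satisfies all
  T F T T  ✓ satisfies all
  T T F F  ✗ fails (NOT y2 OR y4 OR y3)
  T T F T  ✓ satisfies all
  T T T F  ✓ satisfies all
  T T T T  ✓ satisfies all
5 of the 16 rows are models.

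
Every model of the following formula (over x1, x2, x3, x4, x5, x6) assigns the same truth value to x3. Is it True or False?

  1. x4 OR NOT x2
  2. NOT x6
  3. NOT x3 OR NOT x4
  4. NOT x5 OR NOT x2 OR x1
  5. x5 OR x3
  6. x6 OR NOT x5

Suppose x3 = false.
From the singleton clause (NOT x6), x6 = false.
From the singleton clause (x5), x5 = true.
But (NOT x5) is also a unit clause — contradiction.
So every satisfying assignment has x3 = True.

True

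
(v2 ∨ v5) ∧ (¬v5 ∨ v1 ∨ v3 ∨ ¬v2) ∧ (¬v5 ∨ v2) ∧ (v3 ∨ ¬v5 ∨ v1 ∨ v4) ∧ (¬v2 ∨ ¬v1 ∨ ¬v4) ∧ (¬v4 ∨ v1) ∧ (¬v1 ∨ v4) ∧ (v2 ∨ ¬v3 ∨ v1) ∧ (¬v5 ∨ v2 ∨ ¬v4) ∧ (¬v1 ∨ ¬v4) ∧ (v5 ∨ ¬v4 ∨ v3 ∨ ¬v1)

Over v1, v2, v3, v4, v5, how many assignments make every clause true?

3

There are 2^5 = 32 truth assignments over (v1, v2, v3, v4, v5).
Split on v3. With v3 = True, the clauses containing v3 are satisfied and ¬v3 drops from the rest; 2 of the 2^4 = 16 assignments to the other variables satisfy what remains.
With v3 = False, by the same count on the reduced clause set, 1 assignment works.
(One model: v1=F, v2=T, v3=F, v4=F, v5=F.)
Total: 2 + 1 = 3.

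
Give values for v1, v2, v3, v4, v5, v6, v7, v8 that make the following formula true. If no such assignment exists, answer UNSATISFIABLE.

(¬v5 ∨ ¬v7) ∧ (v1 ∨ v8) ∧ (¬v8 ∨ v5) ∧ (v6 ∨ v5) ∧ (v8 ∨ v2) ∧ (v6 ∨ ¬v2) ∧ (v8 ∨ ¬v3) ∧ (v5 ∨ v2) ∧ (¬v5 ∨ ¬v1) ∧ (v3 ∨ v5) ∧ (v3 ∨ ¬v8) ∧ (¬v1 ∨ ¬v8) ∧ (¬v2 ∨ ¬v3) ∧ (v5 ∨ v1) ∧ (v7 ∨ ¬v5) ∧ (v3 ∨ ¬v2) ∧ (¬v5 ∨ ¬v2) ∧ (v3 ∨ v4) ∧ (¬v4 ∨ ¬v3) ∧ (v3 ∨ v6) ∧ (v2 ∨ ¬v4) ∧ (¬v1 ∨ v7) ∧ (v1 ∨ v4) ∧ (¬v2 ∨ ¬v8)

Case v5 = False:
The clause (¬v8) is unit, so v8 = False.
The clause (v1) is unit, so v1 = True.
The clause (v6) is unit, so v6 = True.
The clause (v2) is unit, so v2 = True.
The clause (¬v3) is unit, so v3 = False.
Now (v3) is unsatisfied and unit — conflict.
Backtrack on v5: now try v5 = True.
The clause (¬v7) is unit, so v7 = False.
Now (v7) is unsatisfied and unit — conflict.
Both values of v5 lead to a conflict.

UNSATISFIABLE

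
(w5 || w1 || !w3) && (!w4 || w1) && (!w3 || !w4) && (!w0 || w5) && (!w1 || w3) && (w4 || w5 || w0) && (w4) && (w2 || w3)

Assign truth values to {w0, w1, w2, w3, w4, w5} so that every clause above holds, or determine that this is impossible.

UNSATISFIABLE

The clause (w4) is unit, so w4 = true.
The clause (w1) is unit, so w1 = true.
The clause (!w3) is unit, so w3 = false.
But (w3) is also a unit clause — contradiction.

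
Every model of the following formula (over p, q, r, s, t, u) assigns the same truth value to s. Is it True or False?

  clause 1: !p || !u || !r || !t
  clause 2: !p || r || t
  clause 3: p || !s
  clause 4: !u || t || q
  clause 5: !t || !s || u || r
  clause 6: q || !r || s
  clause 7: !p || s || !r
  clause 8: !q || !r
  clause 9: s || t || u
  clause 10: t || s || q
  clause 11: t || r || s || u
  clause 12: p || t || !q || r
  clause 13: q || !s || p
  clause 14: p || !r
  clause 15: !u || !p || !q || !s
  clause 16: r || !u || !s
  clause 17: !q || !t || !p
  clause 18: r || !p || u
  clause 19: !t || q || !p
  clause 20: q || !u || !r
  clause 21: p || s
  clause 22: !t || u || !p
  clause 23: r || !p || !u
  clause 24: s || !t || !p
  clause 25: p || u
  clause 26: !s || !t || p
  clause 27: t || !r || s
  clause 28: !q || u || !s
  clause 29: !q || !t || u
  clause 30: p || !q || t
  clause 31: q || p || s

True

Suppose s = false.
From the singleton clause (p), p = true.
From the singleton clause (!r), r = false.
From the singleton clause (t), t = true.
Now (!t) is unsatisfied and unit — conflict.
So every satisfying assignment has s = True.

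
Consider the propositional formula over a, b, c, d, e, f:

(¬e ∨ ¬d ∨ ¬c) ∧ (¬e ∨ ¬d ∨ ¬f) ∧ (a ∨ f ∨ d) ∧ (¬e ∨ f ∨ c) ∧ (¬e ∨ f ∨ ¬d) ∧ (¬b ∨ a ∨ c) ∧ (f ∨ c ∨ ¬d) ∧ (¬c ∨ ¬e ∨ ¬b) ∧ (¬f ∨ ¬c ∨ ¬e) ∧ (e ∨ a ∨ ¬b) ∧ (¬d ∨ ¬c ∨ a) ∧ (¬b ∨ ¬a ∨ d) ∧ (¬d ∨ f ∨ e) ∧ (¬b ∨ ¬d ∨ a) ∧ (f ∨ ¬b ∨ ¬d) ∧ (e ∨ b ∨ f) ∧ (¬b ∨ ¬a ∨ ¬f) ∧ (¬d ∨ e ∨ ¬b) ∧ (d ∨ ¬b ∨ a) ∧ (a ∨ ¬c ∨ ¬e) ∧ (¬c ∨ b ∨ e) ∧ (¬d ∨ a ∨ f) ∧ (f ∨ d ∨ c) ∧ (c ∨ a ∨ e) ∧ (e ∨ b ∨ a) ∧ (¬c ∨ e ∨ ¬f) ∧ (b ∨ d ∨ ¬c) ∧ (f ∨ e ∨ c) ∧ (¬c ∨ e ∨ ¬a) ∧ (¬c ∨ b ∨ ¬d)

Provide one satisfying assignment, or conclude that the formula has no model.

Branch on e: set e = True.
Branch on d: set d = False.
Branch on a: set a = False.
From the singleton clause (f), f = True.
From the singleton clause (¬c), c = False.
From the singleton clause (¬b), b = False.
All clauses are satisfied.

a ↦ False, b ↦ False, c ↦ False, d ↦ False, e ↦ True, f ↦ True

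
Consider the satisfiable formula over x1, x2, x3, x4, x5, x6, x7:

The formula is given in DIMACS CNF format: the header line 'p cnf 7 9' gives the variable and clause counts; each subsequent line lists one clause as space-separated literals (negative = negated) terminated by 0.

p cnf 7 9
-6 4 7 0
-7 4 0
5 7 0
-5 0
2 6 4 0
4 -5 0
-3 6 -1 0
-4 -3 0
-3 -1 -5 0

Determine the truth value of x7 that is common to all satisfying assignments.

Suppose x7 = False.
The clause (x5) is unit, so x5 = True.
But (¬x5) is also a unit clause — contradiction.
So every satisfying assignment has x7 = True.

True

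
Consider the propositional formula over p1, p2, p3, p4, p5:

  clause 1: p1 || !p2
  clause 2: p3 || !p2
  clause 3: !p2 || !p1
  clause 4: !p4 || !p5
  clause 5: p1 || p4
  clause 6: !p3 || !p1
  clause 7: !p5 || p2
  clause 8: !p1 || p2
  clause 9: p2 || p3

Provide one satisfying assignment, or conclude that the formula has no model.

Case p1 = false:
The clause (!p2) is unit, so p2 = false.
The clause (p4) is unit, so p4 = true.
The clause (!p5) is unit, so p5 = false.
The clause (p3) is unit, so p3 = true.
Every clause now holds.

p1=false; p2=false; p3=true; p4=true; p5=false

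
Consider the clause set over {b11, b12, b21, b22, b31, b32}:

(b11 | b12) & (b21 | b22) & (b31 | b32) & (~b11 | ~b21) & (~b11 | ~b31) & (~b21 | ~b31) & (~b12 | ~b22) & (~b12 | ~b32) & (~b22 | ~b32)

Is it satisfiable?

No

Branch on b11: set b11 = 1.
Unit clause (~b21) forces b21 = 0.
Unit clause (b22) forces b22 = 1.
Unit clause (~b31) forces b31 = 0.
Unit clause (b32) forces b32 = 1.
But (~b32) is also a unit clause — contradiction.
Undo b11 and try b11 = 0.
Unit clause (b12) forces b12 = 1.
Unit clause (~b22) forces b22 = 0.
Unit clause (b21) forces b21 = 1.
Unit clause (~b31) forces b31 = 0.
Unit clause (b32) forces b32 = 1.
But (~b32) is also a unit clause — contradiction.
Both values of b11 lead to a conflict.
No assignment satisfies every clause.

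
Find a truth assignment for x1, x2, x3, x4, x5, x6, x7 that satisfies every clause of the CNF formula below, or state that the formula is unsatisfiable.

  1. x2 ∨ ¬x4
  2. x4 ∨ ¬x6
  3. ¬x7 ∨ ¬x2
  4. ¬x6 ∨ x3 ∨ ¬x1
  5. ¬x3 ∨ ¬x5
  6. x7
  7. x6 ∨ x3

x1: True; x2: False; x3: True; x4: False; x5: False; x6: False; x7: True

From the singleton clause (x7), x7 = True.
From the singleton clause (¬x2), x2 = False.
From the singleton clause (¬x4), x4 = False.
From the singleton clause (¬x6), x6 = False.
From the singleton clause (x3), x3 = True.
From the singleton clause (¬x5), x5 = False.
All clauses hold; x1 can take either value.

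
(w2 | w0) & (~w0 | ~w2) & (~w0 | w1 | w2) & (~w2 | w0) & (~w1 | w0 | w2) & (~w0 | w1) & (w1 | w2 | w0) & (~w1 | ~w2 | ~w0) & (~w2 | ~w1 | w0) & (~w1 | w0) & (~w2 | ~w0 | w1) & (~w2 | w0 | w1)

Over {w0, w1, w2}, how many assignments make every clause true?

1

There are 2^3 = 8 truth assignments over (w0, w1, w2).
Check each against the 12 clauses (columns in the order w0, w1, w2):
  F F F  ✗ fails (w2 | w0)
  F F T  ✗ fails (~w2 | w0)
  F T F  ✗ fails (w2 | w0)
  F T T  ✗ fails (~w2 | w0)
  T F F  ✗ fails (~w0 | w1 | w2)
  T F T  ✗ fails (~w0 | ~w2)
  T T F  ✓ satisfies all
  T T T  ✗ fails (~w0 | ~w2)
1 of the 8 rows is a model.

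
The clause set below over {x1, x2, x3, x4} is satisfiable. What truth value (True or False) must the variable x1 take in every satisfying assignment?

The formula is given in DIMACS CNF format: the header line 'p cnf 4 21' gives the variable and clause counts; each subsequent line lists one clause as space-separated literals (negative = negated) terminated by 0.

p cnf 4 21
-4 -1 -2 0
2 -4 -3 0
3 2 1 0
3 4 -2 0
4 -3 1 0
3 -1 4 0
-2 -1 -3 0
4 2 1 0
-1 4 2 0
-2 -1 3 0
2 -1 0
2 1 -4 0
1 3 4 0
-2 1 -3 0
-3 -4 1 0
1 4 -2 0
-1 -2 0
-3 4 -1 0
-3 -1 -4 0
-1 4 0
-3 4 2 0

False

Suppose x1 = True.
Unit clause (x2) forces x2 = True.
But (¬x2) is also a unit clause — contradiction.
So every satisfying assignment has x1 = False.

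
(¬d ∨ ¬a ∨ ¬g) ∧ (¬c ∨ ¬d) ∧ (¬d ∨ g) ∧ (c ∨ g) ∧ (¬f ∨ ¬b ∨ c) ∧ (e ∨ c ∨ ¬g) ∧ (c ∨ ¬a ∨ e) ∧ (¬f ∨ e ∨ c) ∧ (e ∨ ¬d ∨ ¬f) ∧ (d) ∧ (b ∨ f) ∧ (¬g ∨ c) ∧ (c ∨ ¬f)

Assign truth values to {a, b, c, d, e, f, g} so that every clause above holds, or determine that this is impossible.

UNSATISFIABLE

The clause (d) is unit, so d = True.
The clause (¬c) is unit, so c = False.
The clause (g) is unit, so g = True.
Now (¬g) is unsatisfied and unit — conflict.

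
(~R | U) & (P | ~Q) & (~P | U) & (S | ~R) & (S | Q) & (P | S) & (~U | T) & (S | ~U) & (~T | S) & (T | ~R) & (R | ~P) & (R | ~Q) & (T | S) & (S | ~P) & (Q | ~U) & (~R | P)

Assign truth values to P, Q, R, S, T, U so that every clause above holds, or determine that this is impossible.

P: 1, Q: 1, R: 1, S: 1, T: 1, U: 1

Try R = 1.
The clause (U) is unit, so U = 1.
The clause (S) is unit, so S = 1.
The clause (T) is unit, so T = 1.
The clause (Q) is unit, so Q = 1.
The clause (P) is unit, so P = 1.
Every clause now holds.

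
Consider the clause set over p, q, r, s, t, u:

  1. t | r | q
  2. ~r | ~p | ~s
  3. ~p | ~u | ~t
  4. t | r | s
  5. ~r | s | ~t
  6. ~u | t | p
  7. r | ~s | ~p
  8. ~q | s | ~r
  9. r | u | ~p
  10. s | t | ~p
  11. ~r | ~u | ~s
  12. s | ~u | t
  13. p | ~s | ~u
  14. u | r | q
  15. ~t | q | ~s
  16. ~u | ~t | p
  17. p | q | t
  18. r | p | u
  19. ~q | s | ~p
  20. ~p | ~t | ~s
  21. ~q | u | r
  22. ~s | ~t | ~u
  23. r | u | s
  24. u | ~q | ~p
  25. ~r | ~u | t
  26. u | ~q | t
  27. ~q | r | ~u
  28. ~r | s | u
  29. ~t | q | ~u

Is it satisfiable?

Branch on t: set t = 1.
Branch on p: set p = 0.
Unit clause (~u) forces u = 0.
Unit clause (r) forces r = 1.
Unit clause (s) forces s = 1.
Unit clause (q) forces q = 1.
Every clause now holds.
A satisfying assignment: p ↦ 0,  q ↦ 1,  r ↦ 1,  s ↦ 1,  t ↦ 1,  u ↦ 0.

Satisfiable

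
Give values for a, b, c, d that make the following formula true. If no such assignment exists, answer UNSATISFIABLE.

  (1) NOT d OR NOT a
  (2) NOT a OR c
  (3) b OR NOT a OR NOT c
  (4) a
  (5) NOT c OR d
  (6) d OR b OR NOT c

From the singleton clause (a), a = true.
From the singleton clause (NOT d), d = false.
From the singleton clause (c), c = true.
But (NOT c) is also a unit clause — contradiction.

UNSATISFIABLE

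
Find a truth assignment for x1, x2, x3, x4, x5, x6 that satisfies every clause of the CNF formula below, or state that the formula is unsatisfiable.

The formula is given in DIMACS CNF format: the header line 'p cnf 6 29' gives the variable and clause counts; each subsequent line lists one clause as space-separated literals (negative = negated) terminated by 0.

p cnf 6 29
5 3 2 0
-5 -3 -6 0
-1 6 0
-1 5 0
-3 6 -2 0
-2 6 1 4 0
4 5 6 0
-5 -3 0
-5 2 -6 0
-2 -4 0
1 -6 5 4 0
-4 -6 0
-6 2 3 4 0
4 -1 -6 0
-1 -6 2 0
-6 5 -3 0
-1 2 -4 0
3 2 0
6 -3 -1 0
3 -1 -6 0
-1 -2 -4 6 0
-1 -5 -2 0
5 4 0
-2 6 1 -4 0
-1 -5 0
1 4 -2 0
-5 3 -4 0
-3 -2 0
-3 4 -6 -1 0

x1=False, x2=False, x3=True, x4=True, x5=False, x6=False

Suppose x1 = False.
Suppose x5 = False.
From the singleton clause (x4), x4 = True.
From the singleton clause (¬x2), x2 = False.
From the singleton clause (x3), x3 = True.
From the singleton clause (¬x6), x6 = False.
This assignment satisfies each clause.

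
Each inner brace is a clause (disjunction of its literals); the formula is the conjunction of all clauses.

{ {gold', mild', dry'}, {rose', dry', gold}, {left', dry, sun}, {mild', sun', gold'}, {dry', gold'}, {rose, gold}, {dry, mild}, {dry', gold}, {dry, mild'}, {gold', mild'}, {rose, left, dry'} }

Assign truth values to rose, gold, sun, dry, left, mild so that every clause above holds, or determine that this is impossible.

Branch on dry: set dry = 0.
(mild) alone gives mild = 1.
Now (mild') is unsatisfied and unit — conflict.
That branch fails; take dry = 1 instead.
(gold') alone gives gold = 0.
Now (gold) is unsatisfied and unit — conflict.
Neither dry = 1 nor dry = 0 works.

UNSATISFIABLE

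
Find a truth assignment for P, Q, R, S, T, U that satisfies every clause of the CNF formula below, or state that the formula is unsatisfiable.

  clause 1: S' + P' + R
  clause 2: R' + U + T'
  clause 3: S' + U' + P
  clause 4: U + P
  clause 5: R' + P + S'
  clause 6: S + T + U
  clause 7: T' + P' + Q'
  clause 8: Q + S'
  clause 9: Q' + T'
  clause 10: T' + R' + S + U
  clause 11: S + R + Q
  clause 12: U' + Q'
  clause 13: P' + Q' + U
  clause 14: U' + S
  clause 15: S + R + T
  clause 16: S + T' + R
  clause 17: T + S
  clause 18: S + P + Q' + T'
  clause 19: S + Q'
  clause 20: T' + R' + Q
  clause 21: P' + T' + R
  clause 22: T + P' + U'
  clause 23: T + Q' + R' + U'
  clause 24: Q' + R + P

Case U = 1:
The clause (Q') is unit, so Q = 0.
The clause (S') is unit, so S = 0.
Now (S) is unsatisfied and unit — conflict.
Undo U and try U = 0.
The clause (P) is unit, so P = 1.
The clause (Q') is unit, so Q = 0.
The clause (S') is unit, so S = 0.
The clause (T) is unit, so T = 1.
The clause (R') is unit, so R = 0.
Now (R) is unsatisfied and unit — conflict.
Either choice for U ends in contradiction.

UNSATISFIABLE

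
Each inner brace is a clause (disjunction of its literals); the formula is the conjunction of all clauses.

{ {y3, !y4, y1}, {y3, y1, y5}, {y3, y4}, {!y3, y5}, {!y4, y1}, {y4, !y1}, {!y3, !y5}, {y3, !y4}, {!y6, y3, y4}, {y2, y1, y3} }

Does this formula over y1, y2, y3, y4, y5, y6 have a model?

Case y3 = true:
The clause (y5) is unit, so y5 = true.
But (!y5) is also a unit clause — contradiction.
That branch fails; take y3 = false instead.
The clause (y4) is unit, so y4 = true.
But (!y4) is also a unit clause — contradiction.
Either choice for y3 ends in contradiction.
No assignment satisfies every clause.

No, unsatisfiable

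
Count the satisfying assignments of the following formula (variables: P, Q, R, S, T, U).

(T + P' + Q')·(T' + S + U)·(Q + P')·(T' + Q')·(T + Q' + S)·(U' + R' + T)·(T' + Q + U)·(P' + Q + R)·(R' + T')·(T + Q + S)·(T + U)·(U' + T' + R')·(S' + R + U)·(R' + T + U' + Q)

There are 2^6 = 64 truth assignments over (P, Q, R, S, T, U).
Split on Q. With Q = 1, the clauses containing Q are satisfied and Q' drops from the rest; 1 of the 2^5 = 32 assignments to the other variables satisfy what remains.
With Q = 0, by the same count on the reduced clause set, 3 assignments work.
(One model: P=F, Q=F, R=F, S=F, T=T, U=T.)
Total: 1 + 3 = 4.

4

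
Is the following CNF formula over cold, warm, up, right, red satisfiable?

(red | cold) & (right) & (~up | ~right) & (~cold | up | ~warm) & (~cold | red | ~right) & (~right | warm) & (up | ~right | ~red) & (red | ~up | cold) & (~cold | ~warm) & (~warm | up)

Unit clause (right) forces right = 1.
Unit clause (~up) forces up = 0.
Unit clause (warm) forces warm = 1.
Now (~warm) is unsatisfied and unit — conflict.
No assignment satisfies every clause.

No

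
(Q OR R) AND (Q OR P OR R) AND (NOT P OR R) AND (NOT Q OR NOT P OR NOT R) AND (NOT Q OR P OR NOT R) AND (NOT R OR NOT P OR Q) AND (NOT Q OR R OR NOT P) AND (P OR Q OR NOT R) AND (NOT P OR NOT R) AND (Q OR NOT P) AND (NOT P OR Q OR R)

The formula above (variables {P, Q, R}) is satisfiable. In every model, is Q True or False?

Suppose Q = false.
From the singleton clause (R), R = true.
From the singleton clause (NOT P), P = false.
But (P) is also a unit clause — contradiction.
So every satisfying assignment has Q = True.

True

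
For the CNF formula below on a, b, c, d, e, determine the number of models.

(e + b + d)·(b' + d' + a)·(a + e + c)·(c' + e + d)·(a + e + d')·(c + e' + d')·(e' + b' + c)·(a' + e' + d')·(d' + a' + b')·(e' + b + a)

There are 2^5 = 32 truth assignments over (a, b, c, d, e).
Split on c. With c = 1, the clauses containing c are satisfied and c' drops from the rest; 4 of the 2^4 = 16 assignments to the other variables satisfy what remains.
With c = 0, by the same count on the reduced clause set, 3 assignments work.
Total: 4 + 3 = 7.

7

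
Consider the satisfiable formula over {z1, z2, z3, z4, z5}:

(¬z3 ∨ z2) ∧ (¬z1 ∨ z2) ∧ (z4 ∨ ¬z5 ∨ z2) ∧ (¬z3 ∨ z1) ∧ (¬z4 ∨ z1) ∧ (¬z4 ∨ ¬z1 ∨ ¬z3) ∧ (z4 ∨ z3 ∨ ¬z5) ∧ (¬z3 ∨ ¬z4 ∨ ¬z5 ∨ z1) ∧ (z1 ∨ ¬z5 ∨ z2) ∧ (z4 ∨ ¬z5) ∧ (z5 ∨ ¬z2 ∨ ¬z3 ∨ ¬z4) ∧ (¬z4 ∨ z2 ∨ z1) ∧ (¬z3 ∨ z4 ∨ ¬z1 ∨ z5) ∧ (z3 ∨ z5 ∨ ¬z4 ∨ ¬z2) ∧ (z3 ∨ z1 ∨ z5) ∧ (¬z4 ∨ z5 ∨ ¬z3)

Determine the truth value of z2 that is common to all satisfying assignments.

True

Suppose z2 = False.
Unit clause (¬z3) forces z3 = False.
Unit clause (¬z1) forces z1 = False.
Unit clause (¬z4) forces z4 = False.
Unit clause (¬z5) forces z5 = False.
But (z5) is also a unit clause — contradiction.
So every satisfying assignment has z2 = True.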